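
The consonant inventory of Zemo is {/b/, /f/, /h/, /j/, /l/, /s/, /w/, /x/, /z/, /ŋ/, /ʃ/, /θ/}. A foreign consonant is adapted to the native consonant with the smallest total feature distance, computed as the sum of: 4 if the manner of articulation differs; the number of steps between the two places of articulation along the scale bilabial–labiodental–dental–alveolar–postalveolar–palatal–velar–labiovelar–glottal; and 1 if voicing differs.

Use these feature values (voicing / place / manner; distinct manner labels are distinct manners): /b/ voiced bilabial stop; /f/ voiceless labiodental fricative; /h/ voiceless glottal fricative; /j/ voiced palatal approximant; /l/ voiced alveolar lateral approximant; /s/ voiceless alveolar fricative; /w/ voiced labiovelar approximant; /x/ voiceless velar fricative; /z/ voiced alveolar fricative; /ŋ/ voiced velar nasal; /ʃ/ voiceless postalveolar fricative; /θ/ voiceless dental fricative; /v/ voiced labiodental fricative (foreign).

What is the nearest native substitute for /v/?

f

/f/ is closest: same manner (fricative), place distance 0 (labiodental→labiodental), voicing differs (+1); total 1. Next closest is /z/ at distance 2.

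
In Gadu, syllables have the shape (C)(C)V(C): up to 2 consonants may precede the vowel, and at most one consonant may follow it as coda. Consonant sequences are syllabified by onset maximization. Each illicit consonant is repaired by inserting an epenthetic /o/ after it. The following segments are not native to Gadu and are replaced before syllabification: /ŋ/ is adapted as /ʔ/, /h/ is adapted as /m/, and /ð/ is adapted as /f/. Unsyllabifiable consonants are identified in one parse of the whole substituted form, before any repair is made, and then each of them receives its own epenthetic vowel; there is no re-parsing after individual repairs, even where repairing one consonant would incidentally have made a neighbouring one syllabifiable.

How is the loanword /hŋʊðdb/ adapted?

mʔʊfdobo

Substitution: /h/ → /m/, /ŋ/ → /ʔ/, /ð/ → /f/, giving /mʔʊfdb/.
Under (C)(C)V(C), the unsyllabifiable consonants are /d/, /b/ (at most one coda consonant is licensed; onsets may contain at most 2 consonants).
Inserting the epenthetic vowel yields /d/ → /do/, /b/ → /bo/.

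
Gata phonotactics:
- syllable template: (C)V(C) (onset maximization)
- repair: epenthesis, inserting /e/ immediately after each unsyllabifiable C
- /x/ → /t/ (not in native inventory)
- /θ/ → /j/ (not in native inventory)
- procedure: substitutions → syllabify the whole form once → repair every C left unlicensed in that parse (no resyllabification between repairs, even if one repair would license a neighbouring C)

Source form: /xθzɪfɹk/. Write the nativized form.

tejezɪfɹeke

Substitution: /x/ → /t/, /θ/ → /j/, giving /tjzɪfɹk/.
Under (C)V(C), the unsyllabifiable consonants are /t/, /j/, /ɹ/, /k/ (at most one coda consonant is licensed; onsets are limited to one consonant).
Each unlicensed consonant becomes the onset of a new syllable: /t/ → /te/, /j/ → /je/, /ɹ/ → /ɹe/, /k/ → /ke/.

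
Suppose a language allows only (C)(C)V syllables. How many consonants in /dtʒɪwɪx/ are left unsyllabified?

2

Syllabifying with onset maximization leaves /d/, /x/ stranded (no codas are permitted; onsets may contain at most 2 consonants).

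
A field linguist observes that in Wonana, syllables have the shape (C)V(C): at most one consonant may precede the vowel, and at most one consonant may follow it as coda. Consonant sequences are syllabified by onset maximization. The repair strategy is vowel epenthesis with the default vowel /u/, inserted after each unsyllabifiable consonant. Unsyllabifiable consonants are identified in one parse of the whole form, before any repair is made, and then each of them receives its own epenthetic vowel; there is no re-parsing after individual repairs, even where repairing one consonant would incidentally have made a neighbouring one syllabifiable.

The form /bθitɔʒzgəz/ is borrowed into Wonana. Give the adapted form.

buθitɔʒzugəz

Syllabifying with onset maximization leaves /b/, /z/ stranded (at most one coda consonant is licensed; onsets are limited to one consonant).
Epenthesis after each stranded consonant: /b/ → /bu/, /z/ → /zu/.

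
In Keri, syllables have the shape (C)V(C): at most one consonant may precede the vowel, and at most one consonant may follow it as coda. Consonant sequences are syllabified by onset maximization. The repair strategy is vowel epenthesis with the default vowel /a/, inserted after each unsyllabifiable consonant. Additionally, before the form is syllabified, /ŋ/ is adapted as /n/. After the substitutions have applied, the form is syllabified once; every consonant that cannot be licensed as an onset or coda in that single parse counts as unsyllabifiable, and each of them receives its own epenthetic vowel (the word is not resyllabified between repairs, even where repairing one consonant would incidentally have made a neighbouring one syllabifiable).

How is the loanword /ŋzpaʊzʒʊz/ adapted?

nazapaʊzʒʊz

Substitution: /ŋ/ → /n/, giving /nzpaʊzʒʊz/.
The consonants /n/, /z/ cannot be parsed into a legal (C)V(C) syllable (at most one coda consonant is licensed; onsets are limited to one consonant).
Each unlicensed consonant becomes the onset of a new syllable: /n/ → /na/, /z/ → /za/.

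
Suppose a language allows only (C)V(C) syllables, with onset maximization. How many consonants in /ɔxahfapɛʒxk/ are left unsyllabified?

2

The consonants /x/, /k/ cannot be parsed into a legal (C)V(C) syllable (at most one coda consonant is licensed; onsets are limited to one consonant).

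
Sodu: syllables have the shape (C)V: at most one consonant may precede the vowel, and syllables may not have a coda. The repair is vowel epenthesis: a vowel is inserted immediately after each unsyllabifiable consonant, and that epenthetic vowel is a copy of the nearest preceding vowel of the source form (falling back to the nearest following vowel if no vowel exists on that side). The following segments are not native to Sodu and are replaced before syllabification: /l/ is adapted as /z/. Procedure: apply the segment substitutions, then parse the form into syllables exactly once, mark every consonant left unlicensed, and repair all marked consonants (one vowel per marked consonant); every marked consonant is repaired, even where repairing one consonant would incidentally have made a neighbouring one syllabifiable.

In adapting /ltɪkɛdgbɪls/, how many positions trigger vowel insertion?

5

After substitution the input is /ztɪkɛdgbɪzs/.
The unsyllabifiable consonants are /z/, /d/, /g/, /z/, /s/; each receives one epenthetic vowel.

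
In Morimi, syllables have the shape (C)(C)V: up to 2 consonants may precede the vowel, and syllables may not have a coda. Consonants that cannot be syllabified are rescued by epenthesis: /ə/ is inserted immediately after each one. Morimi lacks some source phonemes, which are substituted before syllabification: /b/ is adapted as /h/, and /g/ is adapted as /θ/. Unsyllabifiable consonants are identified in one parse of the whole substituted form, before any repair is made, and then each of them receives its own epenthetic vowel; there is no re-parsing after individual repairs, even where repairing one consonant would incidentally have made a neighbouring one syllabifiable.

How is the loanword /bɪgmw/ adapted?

hɪθəməwə

Substitution: /b/ → /h/, /g/ → /θ/, giving /hɪθmw/.
Syllabifying with onset maximization leaves /θ/, /m/, /w/ stranded (no codas are permitted; onsets may contain at most 2 consonants).
Epenthesis after each stranded consonant: /θ/ → /θə/, /m/ → /mə/, /w/ → /wə/.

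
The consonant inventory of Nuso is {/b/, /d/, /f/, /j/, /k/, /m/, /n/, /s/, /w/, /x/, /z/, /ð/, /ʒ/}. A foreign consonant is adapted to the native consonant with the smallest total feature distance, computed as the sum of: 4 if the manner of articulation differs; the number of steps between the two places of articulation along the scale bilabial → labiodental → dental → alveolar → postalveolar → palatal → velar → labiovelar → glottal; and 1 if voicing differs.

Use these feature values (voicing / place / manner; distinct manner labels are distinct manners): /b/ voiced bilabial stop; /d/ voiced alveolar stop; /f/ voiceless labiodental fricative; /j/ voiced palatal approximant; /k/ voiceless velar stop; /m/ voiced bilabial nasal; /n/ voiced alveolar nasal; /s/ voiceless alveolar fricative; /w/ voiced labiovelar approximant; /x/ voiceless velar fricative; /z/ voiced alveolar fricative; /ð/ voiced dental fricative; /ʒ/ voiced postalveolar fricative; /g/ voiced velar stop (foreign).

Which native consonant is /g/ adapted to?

k

/k/ is closest: same manner (stop), place distance 0 (velar→velar), voicing differs (+1); total 1. Next closest is /d/ at distance 3.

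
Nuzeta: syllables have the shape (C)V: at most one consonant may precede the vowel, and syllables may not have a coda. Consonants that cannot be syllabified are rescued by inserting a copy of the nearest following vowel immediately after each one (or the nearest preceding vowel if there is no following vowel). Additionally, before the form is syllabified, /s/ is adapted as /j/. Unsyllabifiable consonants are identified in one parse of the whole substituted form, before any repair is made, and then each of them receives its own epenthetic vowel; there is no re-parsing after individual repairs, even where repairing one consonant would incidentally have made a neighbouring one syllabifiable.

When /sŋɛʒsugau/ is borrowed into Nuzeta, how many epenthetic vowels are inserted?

After substitution the input is /jŋɛʒjugau/.
The unsyllabifiable consonants are /j/, /ʒ/; each receives one epenthetic vowel.

2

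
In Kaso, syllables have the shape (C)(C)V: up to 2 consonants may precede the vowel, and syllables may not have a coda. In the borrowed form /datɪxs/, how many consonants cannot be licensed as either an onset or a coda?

2

Under (C)(C)V, the unsyllabifiable consonants are /x/, /s/ (no codas are permitted; onsets may contain at most 2 consonants).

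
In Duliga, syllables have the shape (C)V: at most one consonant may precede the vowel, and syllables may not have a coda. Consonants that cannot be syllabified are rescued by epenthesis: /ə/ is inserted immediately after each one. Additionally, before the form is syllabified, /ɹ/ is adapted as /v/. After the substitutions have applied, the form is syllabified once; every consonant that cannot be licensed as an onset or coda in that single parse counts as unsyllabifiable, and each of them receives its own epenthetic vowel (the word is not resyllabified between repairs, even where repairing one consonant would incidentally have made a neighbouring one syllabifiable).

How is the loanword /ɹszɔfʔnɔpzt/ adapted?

vəsəzɔfəʔənɔpəzətə

Substitution: /ɹ/ → /v/, giving /vszɔfʔnɔpzt/.
Under (C)V, the unsyllabifiable consonants are /v/, /s/, /f/, /ʔ/, /p/, /z/, /t/ (no codas are permitted; onsets are limited to one consonant).
Each unlicensed consonant becomes the onset of a new syllable: /v/ → /və/, /s/ → /sə/, /f/ → /fə/, /ʔ/ → /ʔə/, /p/ → /pə/, /z/ → /zə/, /t/ → /tə/.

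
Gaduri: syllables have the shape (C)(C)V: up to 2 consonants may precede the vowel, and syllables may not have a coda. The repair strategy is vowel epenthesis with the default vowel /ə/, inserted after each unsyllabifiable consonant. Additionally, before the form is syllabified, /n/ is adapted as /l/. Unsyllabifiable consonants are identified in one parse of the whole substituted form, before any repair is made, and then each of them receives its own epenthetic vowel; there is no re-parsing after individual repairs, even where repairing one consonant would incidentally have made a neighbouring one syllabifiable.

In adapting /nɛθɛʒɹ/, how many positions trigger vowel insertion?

After substitution the input is /lɛθɛʒɹ/.
The unsyllabifiable consonants are /ʒ/, /ɹ/; each receives one epenthetic vowel.

2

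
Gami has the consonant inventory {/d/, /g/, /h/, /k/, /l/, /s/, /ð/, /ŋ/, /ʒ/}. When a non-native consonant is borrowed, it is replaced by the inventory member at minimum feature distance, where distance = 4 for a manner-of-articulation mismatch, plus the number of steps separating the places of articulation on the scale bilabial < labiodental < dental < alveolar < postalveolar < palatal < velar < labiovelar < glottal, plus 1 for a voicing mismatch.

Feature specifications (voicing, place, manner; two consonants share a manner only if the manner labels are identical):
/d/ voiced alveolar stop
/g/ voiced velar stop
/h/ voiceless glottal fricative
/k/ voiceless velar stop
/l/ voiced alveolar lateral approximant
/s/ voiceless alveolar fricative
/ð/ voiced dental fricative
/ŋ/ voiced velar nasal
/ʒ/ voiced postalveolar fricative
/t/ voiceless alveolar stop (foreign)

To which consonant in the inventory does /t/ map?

d

/d/ is closest: same manner (stop), place distance 0 (alveolar→alveolar), voicing differs (+1); total 1. Next closest is /k/ at distance 3.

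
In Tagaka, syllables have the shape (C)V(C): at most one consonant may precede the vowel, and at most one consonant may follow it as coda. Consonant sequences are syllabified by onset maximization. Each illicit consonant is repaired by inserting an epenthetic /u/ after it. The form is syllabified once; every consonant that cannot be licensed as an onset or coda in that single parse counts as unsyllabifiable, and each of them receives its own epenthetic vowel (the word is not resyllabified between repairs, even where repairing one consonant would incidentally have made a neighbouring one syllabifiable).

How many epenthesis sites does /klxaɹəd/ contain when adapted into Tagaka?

2

The unsyllabifiable consonants are /k/, /l/; each receives one epenthetic vowel.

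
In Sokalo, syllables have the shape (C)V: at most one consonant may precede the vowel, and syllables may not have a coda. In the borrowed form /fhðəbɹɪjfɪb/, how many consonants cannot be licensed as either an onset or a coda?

The consonants /f/, /h/, /b/, /j/, /b/ cannot be parsed into a legal (C)V syllable (no codas are permitted; onsets are limited to one consonant).

5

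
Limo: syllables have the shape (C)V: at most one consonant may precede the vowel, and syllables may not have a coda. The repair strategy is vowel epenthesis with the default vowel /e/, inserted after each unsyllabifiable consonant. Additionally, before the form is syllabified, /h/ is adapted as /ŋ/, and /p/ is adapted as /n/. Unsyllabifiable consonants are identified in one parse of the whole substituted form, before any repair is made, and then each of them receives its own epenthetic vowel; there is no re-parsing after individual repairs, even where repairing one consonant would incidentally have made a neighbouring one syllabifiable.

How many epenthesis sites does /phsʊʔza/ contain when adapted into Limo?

After substitution the input is /nŋsʊʔza/.
The unsyllabifiable consonants are /n/, /ŋ/, /ʔ/; each receives one epenthetic vowel.

3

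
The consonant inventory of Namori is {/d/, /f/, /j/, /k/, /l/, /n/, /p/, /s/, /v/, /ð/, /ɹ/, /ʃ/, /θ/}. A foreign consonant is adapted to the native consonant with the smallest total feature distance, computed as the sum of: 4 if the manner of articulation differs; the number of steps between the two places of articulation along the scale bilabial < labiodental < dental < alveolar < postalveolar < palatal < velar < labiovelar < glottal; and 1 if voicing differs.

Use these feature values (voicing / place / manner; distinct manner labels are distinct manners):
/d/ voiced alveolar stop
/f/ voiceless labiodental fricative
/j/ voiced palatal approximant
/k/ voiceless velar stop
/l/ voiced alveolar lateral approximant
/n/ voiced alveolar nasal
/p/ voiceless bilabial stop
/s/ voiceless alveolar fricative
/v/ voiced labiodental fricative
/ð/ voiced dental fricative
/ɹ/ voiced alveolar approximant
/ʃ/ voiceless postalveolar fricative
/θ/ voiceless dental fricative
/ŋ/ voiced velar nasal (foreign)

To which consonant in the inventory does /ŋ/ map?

/n/ is closest: same manner (nasal), place distance 3 (velar→alveolar), same voicing; total 3. Next closest is /j/ at distance 5.

n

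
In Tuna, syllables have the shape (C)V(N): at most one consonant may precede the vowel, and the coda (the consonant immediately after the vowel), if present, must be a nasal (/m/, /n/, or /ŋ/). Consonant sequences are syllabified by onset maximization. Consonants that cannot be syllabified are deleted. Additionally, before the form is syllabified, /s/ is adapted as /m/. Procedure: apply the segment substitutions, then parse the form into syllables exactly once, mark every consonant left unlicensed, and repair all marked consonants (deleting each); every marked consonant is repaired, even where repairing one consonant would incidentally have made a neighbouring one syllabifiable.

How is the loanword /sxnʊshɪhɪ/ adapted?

Substitution: /s/ → /m/, giving /mxnʊmhɪhɪ/.
Under (C)V(N), the unsyllabifiable consonants are /m/, /x/ (only a nasal (/m/, /n/, or /ŋ/) is licensed in coda position; onsets are limited to one consonant).
Deleting the stranded consonants removes /m/, /x/.

nʊmhɪhɪ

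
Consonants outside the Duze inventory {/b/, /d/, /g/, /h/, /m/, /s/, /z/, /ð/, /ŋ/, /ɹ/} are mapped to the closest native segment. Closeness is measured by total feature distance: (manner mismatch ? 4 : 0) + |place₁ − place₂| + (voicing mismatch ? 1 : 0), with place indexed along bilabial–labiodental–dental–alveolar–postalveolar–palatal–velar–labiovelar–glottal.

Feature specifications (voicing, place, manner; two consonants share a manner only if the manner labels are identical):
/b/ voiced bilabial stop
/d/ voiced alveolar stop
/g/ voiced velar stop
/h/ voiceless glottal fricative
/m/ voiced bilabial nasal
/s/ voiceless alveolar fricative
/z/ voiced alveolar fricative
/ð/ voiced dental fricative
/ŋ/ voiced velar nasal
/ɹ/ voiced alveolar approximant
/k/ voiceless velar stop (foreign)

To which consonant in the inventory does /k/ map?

g

/g/ is closest: same manner (stop), place distance 0 (velar→velar), voicing differs (+1); total 1. Next closest is /d/ at distance 4.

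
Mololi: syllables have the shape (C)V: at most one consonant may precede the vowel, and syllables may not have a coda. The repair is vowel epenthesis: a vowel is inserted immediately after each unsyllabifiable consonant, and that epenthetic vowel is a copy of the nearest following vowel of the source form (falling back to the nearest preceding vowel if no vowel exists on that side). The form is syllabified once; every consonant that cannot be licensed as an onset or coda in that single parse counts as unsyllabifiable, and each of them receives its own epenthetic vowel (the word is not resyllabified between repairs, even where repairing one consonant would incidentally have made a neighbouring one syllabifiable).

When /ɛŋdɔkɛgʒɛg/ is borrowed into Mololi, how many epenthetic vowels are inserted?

The unsyllabifiable consonants are /ŋ/, /g/, /g/; each receives one epenthetic vowel.

3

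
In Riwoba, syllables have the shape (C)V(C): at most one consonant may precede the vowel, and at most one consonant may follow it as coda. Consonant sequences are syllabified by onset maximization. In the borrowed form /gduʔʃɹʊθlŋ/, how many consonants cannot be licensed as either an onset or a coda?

The consonants /g/, /ʃ/, /l/, /ŋ/ cannot be parsed into a legal (C)V(C) syllable (at most one coda consonant is licensed; onsets are limited to one consonant).

4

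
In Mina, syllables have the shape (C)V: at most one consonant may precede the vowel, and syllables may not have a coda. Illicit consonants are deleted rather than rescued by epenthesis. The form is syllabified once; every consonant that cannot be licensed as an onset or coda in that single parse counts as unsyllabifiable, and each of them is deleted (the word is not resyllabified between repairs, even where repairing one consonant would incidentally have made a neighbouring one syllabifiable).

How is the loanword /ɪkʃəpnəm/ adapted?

ɪʃənə

Syllabifying with onset maximization leaves /k/, /p/, /m/ stranded (no codas are permitted; onsets are limited to one consonant).
Deletion applies to /k/, /p/, /m/.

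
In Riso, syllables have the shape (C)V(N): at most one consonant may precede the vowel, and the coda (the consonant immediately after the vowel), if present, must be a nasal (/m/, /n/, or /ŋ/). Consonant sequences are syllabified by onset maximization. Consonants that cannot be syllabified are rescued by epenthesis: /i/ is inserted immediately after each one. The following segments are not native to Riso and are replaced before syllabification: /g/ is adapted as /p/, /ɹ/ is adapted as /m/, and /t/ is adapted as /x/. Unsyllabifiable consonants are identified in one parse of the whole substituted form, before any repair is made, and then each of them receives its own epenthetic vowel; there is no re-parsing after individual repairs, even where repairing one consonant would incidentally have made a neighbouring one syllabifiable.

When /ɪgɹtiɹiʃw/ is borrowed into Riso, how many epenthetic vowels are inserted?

After substitution the input is /ɪpmximiʃw/.
The unsyllabifiable consonants are /p/, /m/, /ʃ/, /w/; each receives one epenthetic vowel.

4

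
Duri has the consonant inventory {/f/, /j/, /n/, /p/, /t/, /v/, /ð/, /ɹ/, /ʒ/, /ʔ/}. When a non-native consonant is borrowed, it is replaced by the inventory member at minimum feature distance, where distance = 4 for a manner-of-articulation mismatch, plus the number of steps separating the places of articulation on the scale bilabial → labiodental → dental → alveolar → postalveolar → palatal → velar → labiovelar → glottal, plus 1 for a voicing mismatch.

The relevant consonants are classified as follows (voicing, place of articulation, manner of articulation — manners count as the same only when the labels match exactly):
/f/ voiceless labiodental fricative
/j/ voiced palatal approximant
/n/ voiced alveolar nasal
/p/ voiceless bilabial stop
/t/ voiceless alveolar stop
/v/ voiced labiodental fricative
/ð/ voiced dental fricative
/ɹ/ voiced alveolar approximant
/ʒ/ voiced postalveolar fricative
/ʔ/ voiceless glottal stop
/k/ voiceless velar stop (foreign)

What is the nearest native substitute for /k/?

/ʔ/ is closest: same manner (stop), place distance 2 (velar→glottal), same voicing; total 2. Next closest is /t/ at distance 3.

ʔ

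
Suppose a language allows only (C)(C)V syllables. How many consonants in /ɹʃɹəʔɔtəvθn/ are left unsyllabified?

4

Under (C)(C)V, the unsyllabifiable consonants are /ɹ/, /v/, /θ/, /n/ (no codas are permitted; onsets may contain at most 2 consonants).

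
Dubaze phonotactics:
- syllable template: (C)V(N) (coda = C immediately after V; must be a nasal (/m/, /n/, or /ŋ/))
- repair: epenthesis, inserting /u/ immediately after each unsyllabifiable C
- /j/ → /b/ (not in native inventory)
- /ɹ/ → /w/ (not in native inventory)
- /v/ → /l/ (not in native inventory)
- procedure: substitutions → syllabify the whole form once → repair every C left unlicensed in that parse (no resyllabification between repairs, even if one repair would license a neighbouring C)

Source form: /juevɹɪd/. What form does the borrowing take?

bueluwɪdu

Substitution: /j/ → /b/, /v/ → /l/, /ɹ/ → /w/, giving /buelwɪd/.
Under (C)V(N), the unsyllabifiable consonants are /l/, /d/ (only a nasal (/m/, /n/, or /ŋ/) is licensed in coda position; onsets are limited to one consonant).
Each unlicensed consonant becomes the onset of a new syllable: /l/ → /lu/, /d/ → /du/.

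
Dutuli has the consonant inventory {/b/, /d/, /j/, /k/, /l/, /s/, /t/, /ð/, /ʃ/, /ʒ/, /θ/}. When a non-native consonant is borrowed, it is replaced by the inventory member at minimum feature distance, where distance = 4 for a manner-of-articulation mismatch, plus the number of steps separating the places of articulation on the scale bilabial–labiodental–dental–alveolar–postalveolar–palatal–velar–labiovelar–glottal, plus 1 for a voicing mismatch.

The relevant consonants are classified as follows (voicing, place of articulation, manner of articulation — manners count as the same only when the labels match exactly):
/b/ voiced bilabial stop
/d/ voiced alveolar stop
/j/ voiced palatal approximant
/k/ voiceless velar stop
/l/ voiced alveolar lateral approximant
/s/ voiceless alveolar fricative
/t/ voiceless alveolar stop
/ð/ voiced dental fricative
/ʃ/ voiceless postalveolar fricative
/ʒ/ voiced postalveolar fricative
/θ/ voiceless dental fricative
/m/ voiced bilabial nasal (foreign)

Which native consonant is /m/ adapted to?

/b/ is closest: manner differs (nasal→stop, +4), place distance 0 (bilabial→bilabial), same voicing; total 4. Next closest is /ð/ at distance 6.

b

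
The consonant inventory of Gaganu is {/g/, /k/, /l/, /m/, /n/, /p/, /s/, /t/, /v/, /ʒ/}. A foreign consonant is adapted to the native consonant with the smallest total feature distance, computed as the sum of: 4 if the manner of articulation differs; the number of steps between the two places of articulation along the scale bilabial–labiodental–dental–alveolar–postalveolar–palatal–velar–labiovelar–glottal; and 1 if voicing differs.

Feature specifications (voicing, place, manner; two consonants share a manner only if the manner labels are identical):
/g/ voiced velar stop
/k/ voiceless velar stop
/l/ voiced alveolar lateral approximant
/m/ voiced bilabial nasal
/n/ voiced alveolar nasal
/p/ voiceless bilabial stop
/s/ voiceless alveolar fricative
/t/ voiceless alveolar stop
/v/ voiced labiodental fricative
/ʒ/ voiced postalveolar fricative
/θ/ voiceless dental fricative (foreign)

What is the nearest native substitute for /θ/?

/s/ is closest: same manner (fricative), place distance 1 (dental→alveolar), same voicing; total 1. Next closest is /v/ at distance 2.

s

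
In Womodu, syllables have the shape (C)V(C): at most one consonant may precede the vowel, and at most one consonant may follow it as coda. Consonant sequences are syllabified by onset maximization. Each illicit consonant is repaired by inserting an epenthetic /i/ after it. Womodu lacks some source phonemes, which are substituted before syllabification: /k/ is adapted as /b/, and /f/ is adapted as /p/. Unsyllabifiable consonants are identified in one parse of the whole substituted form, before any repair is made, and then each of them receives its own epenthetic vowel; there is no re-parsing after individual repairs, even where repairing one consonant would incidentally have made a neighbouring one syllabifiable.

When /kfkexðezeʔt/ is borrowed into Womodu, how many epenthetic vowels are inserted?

3

After substitution the input is /bpbexðezeʔt/.
The unsyllabifiable consonants are /b/, /p/, /t/; each receives one epenthetic vowel.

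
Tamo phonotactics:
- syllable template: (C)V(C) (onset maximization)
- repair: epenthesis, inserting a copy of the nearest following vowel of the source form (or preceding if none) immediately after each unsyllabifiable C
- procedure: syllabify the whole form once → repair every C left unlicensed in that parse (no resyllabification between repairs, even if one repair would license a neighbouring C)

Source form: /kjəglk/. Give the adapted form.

Under (C)V(C), the unsyllabifiable consonants are /k/, /l/, /k/ (at most one coda consonant is licensed; onsets are limited to one consonant).
Each unlicensed consonant becomes the onset of a new syllable: /k/ → /kə/, /l/ → /lə/, /k/ → /kə/.

kəjəgləkə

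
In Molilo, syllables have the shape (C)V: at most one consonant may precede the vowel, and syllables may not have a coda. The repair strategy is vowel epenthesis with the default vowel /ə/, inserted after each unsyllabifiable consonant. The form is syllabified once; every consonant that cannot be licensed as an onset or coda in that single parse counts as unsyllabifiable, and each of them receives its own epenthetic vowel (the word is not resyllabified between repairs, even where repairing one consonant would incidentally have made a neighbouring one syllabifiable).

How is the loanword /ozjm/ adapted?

Under (C)V, the unsyllabifiable consonants are /z/, /j/, /m/ (no codas are permitted; onsets are limited to one consonant).
Epenthesis after each stranded consonant: /z/ → /zə/, /j/ → /jə/, /m/ → /mə/.

ozəjəmə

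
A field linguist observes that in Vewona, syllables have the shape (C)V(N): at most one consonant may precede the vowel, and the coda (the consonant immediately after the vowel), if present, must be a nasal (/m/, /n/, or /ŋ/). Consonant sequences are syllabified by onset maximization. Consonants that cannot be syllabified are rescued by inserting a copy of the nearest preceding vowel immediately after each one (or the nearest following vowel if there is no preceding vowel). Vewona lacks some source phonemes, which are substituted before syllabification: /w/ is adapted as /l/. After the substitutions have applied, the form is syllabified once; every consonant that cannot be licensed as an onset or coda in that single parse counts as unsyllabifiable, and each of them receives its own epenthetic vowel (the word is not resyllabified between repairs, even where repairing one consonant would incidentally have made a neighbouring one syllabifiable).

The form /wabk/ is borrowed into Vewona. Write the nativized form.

labaka

Substitution: /w/ → /l/, giving /labk/.
Under (C)V(N), the unsyllabifiable consonants are /b/, /k/ (only a nasal (/m/, /n/, or /ŋ/) is licensed in coda position; onsets are limited to one consonant).
Each unlicensed consonant becomes the onset of a new syllable: /b/ → /ba/, /k/ → /ka/.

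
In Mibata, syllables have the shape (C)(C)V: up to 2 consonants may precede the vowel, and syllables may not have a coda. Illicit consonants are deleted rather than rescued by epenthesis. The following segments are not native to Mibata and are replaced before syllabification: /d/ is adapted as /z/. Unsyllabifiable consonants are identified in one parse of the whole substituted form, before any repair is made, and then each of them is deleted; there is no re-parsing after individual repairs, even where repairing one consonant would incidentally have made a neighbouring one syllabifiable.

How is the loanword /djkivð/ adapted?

Substitution: /d/ → /z/, giving /zjkivð/.
The consonants /z/, /v/, /ð/ cannot be parsed into a legal (C)(C)V syllable (no codas are permitted; onsets may contain at most 2 consonants).
Deleting the stranded consonants removes /z/, /v/, /ð/.

jki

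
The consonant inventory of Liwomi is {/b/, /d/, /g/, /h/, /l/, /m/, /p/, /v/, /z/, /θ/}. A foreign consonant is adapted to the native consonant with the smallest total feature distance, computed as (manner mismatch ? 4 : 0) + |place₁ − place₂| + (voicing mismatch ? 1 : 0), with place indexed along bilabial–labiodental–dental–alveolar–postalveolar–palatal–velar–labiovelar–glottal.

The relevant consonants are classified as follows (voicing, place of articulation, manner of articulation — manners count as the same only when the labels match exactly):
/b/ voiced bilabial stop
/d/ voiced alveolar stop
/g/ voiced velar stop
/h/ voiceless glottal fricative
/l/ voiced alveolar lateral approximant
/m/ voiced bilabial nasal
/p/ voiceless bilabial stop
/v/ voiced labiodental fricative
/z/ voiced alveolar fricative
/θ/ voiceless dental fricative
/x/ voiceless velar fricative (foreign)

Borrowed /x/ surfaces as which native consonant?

/h/ is closest: same manner (fricative), place distance 2 (velar→glottal), same voicing; total 2. Next closest is /z/ at distance 4.

h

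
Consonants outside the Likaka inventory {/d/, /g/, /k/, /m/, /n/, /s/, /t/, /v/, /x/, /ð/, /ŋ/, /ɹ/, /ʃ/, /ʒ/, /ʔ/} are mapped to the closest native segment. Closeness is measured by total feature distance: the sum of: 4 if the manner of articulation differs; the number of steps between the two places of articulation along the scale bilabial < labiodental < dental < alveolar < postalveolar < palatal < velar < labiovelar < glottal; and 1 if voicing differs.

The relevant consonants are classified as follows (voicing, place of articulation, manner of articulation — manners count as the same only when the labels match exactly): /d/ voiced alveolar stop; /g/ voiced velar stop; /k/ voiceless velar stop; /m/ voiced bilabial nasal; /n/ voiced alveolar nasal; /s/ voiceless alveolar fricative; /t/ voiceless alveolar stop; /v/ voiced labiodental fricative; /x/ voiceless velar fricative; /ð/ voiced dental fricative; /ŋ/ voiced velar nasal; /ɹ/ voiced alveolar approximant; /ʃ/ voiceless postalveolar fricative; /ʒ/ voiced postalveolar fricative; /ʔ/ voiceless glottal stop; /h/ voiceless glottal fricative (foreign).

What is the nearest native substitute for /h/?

x

/x/ is closest: same manner (fricative), place distance 2 (glottal→velar), same voicing; total 2. Next closest is /ʃ/ at distance 4.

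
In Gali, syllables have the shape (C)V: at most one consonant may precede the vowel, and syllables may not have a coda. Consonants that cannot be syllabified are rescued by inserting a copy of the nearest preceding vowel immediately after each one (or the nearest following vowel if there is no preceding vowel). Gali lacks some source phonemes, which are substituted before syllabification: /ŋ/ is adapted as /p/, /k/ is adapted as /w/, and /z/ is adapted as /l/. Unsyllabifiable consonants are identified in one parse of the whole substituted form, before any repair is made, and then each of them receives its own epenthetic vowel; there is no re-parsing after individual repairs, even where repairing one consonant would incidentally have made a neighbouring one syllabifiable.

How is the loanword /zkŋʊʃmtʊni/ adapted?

lʊwʊpʊʃʊmʊtʊni

Substitution: /z/ → /l/, /k/ → /w/, /ŋ/ → /p/, giving /lwpʊʃmtʊni/.
Syllabifying with onset maximization leaves /l/, /w/, /ʃ/, /m/ stranded (no codas are permitted; onsets are limited to one consonant).
Epenthesis after each stranded consonant: /l/ → /lʊ/, /w/ → /wʊ/, /ʃ/ → /ʃʊ/, /m/ → /mʊ/.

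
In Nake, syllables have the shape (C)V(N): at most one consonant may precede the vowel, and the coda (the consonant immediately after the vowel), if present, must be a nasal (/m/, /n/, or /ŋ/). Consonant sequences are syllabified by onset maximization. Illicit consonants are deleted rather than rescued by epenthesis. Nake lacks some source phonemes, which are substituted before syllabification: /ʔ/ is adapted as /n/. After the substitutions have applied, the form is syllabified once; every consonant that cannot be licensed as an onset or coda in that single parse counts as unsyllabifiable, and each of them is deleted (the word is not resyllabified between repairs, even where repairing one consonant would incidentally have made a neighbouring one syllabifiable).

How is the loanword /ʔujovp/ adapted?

Substitution: /ʔ/ → /n/, giving /nujovp/.
Syllabifying with onset maximization leaves /v/, /p/ stranded (only a nasal (/m/, /n/, or /ŋ/) is licensed in coda position; onsets are limited to one consonant).
Each unlicensed consonant is deleted: /v/, /p/.

nujo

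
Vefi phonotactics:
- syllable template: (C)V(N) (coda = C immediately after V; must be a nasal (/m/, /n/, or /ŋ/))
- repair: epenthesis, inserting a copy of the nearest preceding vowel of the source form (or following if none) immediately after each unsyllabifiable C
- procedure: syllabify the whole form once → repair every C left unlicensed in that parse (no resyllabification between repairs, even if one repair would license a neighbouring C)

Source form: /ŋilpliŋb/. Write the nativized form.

ŋilipiliŋbi

Under (C)V(N), the unsyllabifiable consonants are /l/, /p/, /b/ (only a nasal (/m/, /n/, or /ŋ/) is licensed in coda position; onsets are limited to one consonant).
Inserting the epenthetic vowel yields /l/ → /li/, /p/ → /pi/, /b/ → /bi/.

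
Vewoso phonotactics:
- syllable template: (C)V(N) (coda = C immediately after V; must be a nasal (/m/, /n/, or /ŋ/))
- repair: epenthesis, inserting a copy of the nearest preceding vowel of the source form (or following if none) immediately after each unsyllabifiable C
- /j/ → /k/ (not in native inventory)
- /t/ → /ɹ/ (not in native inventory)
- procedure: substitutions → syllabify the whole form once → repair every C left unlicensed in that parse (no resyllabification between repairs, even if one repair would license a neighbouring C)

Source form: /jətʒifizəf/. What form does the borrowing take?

Substitution: /j/ → /k/, /t/ → /ɹ/, giving /kəɹʒifizəf/.
Under (C)V(N), the unsyllabifiable consonants are /ɹ/, /f/ (only a nasal (/m/, /n/, or /ŋ/) is licensed in coda position; onsets are limited to one consonant).
Inserting the epenthetic vowel yields /ɹ/ → /ɹə/, /f/ → /fə/.

kəɹəʒifizəfə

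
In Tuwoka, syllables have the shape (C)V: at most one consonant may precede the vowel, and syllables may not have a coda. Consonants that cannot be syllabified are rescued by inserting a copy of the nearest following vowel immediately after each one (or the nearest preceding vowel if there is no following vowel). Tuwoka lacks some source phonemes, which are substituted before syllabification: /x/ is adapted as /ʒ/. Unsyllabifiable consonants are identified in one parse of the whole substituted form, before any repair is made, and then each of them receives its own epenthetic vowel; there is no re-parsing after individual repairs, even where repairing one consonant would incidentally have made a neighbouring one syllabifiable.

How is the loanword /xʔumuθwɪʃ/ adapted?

ʒuʔumuθɪwɪʃɪ

Substitution: /x/ → /ʒ/, giving /ʒʔumuθwɪʃ/.
The consonants /ʒ/, /θ/, /ʃ/ cannot be parsed into a legal (C)V syllable (no codas are permitted; onsets are limited to one consonant).
Inserting the epenthetic vowel yields /ʒ/ → /ʒu/, /θ/ → /θɪ/, /ʃ/ → /ʃɪ/.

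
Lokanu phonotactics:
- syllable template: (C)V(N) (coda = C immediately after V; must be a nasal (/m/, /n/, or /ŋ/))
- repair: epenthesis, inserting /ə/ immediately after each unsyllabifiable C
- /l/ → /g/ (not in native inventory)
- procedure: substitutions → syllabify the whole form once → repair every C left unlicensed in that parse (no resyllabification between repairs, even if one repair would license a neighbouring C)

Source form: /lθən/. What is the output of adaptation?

gəθən

Substitution: /l/ → /g/, giving /gθən/.
The consonants /g/ cannot be parsed into a legal (C)V(N) syllable (only a nasal (/m/, /n/, or /ŋ/) is licensed in coda position; onsets are limited to one consonant).
Epenthesis after each stranded consonant: /g/ → /gə/.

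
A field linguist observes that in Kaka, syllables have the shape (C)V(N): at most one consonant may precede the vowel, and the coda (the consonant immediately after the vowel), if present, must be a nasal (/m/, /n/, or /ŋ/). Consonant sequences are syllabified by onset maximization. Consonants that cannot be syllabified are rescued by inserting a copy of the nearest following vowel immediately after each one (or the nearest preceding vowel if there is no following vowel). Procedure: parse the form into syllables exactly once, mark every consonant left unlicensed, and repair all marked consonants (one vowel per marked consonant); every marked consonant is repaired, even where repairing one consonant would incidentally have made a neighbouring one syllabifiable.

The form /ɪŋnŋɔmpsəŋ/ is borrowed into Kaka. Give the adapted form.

ɪŋnɔŋɔmpəsəŋ

Under (C)V(N), the unsyllabifiable consonants are /n/, /p/ (only a nasal (/m/, /n/, or /ŋ/) is licensed in coda position; onsets are limited to one consonant).
Epenthesis after each stranded consonant: /n/ → /nɔ/, /p/ → /pə/.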